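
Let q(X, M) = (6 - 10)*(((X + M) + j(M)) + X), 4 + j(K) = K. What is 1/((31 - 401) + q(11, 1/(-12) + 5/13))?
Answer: -39/17332 ≈ -0.0022502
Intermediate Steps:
j(K) = -4 + K
q(X, M) = 16 - 8*M - 8*X (q(X, M) = (6 - 10)*(((X + M) + (-4 + M)) + X) = -4*(((M + X) + (-4 + M)) + X) = -4*((-4 + X + 2*M) + X) = -4*(-4 + 2*M + 2*X) = 16 - 8*M - 8*X)
1/((31 - 401) + q(11, 1/(-12) + 5/13)) = 1/((31 - 401) + (16 - 8*(1/(-12) + 5/13) - 8*11)) = 1/(-370 + (16 - 8*(1*(-1/12) + 5*(1/13)) - 88)) = 1/(-370 + (16 - 8*(-1/12 + 5/13) - 88)) = 1/(-370 + (16 - 8*47/156 - 88)) = 1/(-370 + (16 - 94/39 - 88)) = 1/(-370 - 2902/39) = 1/(-17332/39) = -39/17332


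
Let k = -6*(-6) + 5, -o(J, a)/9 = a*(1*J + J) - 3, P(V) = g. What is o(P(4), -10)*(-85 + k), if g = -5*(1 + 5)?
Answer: 236412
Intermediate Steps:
g = -30 (g = -5*6 = -30)
P(V) = -30
o(J, a) = 27 - 18*J*a (o(J, a) = -9*(a*(1*J + J) - 3) = -9*(a*(J + J) - 3) = -9*(a*(2*J) - 3) = -9*(2*J*a - 3) = -9*(-3 + 2*J*a) = 27 - 18*J*a)
k = 41 (k = 36 + 5 = 41)
o(P(4), -10)*(-85 + k) = (27 - 18*(-30)*(-10))*(-85 + 41) = (27 - 5400)*(-44) = -5373*(-44) = 236412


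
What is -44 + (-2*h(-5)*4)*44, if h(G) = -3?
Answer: 1012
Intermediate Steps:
-44 + (-2*h(-5)*4)*44 = -44 + (-2*(-3)*4)*44 = -44 + (6*4)*44 = -44 + 24*44 = -44 + 1056 = 1012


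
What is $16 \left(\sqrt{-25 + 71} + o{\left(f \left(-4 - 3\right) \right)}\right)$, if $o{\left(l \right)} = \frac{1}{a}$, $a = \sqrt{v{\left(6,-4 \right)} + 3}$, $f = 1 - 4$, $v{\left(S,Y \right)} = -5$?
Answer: $16 \sqrt{46} - 8 i \sqrt{2} \approx 108.52 - 11.314 i$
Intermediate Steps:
$f = -3$ ($f = 1 - 4 = -3$)
$a = i \sqrt{2}$ ($a = \sqrt{-5 + 3} = \sqrt{-2} = i \sqrt{2} \approx 1.4142 i$)
$o{\left(l \right)} = - \frac{i \sqrt{2}}{2}$ ($o{\left(l \right)} = \frac{1}{i \sqrt{2}} = - \frac{i \sqrt{2}}{2}$)
$16 \left(\sqrt{-25 + 71} + o{\left(f \left(-4 - 3\right) \right)}\right) = 16 \left(\sqrt{-25 + 71} - \frac{i \sqrt{2}}{2}\right) = 16 \left(\sqrt{46} - \frac{i \sqrt{2}}{2}\right) = 16 \sqrt{46} - 8 i \sqrt{2}$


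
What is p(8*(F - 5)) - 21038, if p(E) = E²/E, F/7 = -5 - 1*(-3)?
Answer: -21190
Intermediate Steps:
F = -14 (F = 7*(-5 - 1*(-3)) = 7*(-5 + 3) = 7*(-2) = -14)
p(E) = E
p(8*(F - 5)) - 21038 = 8*(-14 - 5) - 21038 = 8*(-19) - 21038 = -152 - 21038 = -21190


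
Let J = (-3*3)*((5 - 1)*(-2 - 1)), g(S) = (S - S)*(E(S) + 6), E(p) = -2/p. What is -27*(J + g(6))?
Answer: -2916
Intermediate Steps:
g(S) = 0 (g(S) = (S - S)*(-2/S + 6) = 0*(6 - 2/S) = 0)
J = 108 (J = -36*(-3) = -9*(-12) = 108)
-27*(J + g(6)) = -27*(108 + 0) = -27*108 = -2916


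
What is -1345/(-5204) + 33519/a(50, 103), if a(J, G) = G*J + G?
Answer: 60499387/9112204 ≈ 6.6394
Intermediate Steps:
a(J, G) = G + G*J
-1345/(-5204) + 33519/a(50, 103) = -1345/(-5204) + 33519/((103*(1 + 50))) = -1345*(-1/5204) + 33519/((103*51)) = 1345/5204 + 33519/5253 = 1345/5204 + 33519*(1/5253) = 1345/5204 + 11173/1751 = 60499387/9112204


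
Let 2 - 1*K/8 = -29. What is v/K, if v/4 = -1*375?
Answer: -375/62 ≈ -6.0484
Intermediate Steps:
K = 248 (K = 16 - 8*(-29) = 16 + 232 = 248)
v = -1500 (v = 4*(-1*375) = 4*(-375) = -1500)
v/K = -1500/248 = -1500*1/248 = -375/62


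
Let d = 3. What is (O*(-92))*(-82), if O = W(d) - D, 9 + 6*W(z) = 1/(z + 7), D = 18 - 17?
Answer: -281014/15 ≈ -18734.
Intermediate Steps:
D = 1
W(z) = -3/2 + 1/(6*(7 + z)) (W(z) = -3/2 + 1/(6*(z + 7)) = -3/2 + 1/(6*(7 + z)))
O = -149/60 (O = (-62 - 9*3)/(6*(7 + 3)) - 1*1 = (1/6)*(-62 - 27)/10 - 1 = (1/6)*(1/10)*(-89) - 1 = -89/60 - 1 = -149/60 ≈ -2.4833)
(O*(-92))*(-82) = -149/60*(-92)*(-82) = (3427/15)*(-82) = -281014/15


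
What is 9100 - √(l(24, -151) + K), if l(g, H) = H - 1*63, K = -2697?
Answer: 9100 - I*√2911 ≈ 9100.0 - 53.954*I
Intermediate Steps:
l(g, H) = -63 + H (l(g, H) = H - 63 = -63 + H)
9100 - √(l(24, -151) + K) = 9100 - √((-63 - 151) - 2697) = 9100 - √(-214 - 2697) = 9100 - √(-2911) = 9100 - I*√2911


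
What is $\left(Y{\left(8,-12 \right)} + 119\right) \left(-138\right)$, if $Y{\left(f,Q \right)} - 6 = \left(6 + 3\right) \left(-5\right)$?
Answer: $-11040$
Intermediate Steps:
$Y{\left(f,Q \right)} = -39$ ($Y{\left(f,Q \right)} = 6 + \left(6 + 3\right) \left(-5\right) = 6 + 9 \left(-5\right) = 6 - 45 = -39$)
$\left(Y{\left(8,-12 \right)} + 119\right) \left(-138\right) = \left(-39 + 119\right) \left(-138\right) = 80 \left(-138\right) = -11040$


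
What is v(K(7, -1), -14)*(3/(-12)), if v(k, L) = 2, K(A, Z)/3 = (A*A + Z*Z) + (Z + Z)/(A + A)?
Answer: -½ ≈ -0.50000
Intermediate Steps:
K(A, Z) = 3*A² + 3*Z² + 3*Z/A (K(A, Z) = 3*((A*A + Z*Z) + (Z + Z)/(A + A)) = 3*((A² + Z²) + (2*Z)/((2*A))) = 3*((A² + Z²) + (2*Z)*(1/(2*A))) = 3*((A² + Z²) + Z/A) = 3*(A² + Z² + Z/A) = 3*A² + 3*Z² + 3*Z/A)
v(K(7, -1), -14)*(3/(-12)) = 2*(3/(-12)) = 2*(3*(-1/12)) = 2*(-¼) = -½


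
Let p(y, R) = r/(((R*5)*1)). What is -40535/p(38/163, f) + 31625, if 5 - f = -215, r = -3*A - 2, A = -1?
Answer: -44556875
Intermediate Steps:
r = 1 (r = -3*(-1) - 2 = 3 - 2 = 1)
f = 220 (f = 5 - 1*(-215) = 5 + 215 = 220)
p(y, R) = 1/(5*R) (p(y, R) = 1/((R*5)*1) = 1/((5*R)*1) = 1/(5*R))
-40535/p(38/163, f) + 31625 = -40535/((1/5)/220) + 31625 = -40535/((1/5)*(1/220)) + 31625 = -40535/1/1100 + 31625 = -40535*1100 + 31625 = -44588500 + 31625 = -44556875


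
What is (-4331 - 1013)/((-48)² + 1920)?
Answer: -167/132 ≈ -1.2652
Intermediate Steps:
(-4331 - 1013)/((-48)² + 1920) = -5344/(2304 + 1920) = -5344/4224 = -5344*1/4224 = -167/132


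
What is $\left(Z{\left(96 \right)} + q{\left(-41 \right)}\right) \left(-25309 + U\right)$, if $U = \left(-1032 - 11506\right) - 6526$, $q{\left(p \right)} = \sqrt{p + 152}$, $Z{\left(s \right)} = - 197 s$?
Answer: $839182176 - 44373 \sqrt{111} \approx 8.3871 \cdot 10^{8}$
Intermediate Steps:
$q{\left(p \right)} = \sqrt{152 + p}$
$U = -19064$ ($U = -12538 - 6526 = -19064$)
$\left(Z{\left(96 \right)} + q{\left(-41 \right)}\right) \left(-25309 + U\right) = \left(\left(-197\right) 96 + \sqrt{152 - 41}\right) \left(-25309 - 19064\right) = \left(-18912 + \sqrt{111}\right) \left(-44373\right) = 839182176 - 44373 \sqrt{111}$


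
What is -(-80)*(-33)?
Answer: -2640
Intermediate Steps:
-(-80)*(-33) = -40*(-2)*(-33) = 80*(-33) = -2640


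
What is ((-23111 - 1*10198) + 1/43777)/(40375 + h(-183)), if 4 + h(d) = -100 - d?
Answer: -729084046/885477379 ≈ -0.82338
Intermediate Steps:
h(d) = -104 - d (h(d) = -4 + (-100 - d) = -104 - d)
((-23111 - 1*10198) + 1/43777)/(40375 + h(-183)) = ((-23111 - 1*10198) + 1/43777)/(40375 + (-104 - 1*(-183))) = ((-23111 - 10198) + 1/43777)/(40375 + (-104 + 183)) = (-33309 + 1/43777)/(40375 + 79) = -1458168092/43777/40454 = -1458168092/43777*1/40454 = -729084046/885477379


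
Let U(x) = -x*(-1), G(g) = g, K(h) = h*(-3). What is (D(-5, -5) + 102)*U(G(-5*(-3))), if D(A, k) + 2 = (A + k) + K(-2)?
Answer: 1440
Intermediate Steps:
K(h) = -3*h
U(x) = x
D(A, k) = 4 + A + k (D(A, k) = -2 + ((A + k) - 3*(-2)) = -2 + ((A + k) + 6) = -2 + (6 + A + k) = 4 + A + k)
(D(-5, -5) + 102)*U(G(-5*(-3))) = ((4 - 5 - 5) + 102)*(-5*(-3)) = (-6 + 102)*15 = 96*15 = 1440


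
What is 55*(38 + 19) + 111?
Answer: 3246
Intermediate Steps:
55*(38 + 19) + 111 = 55*57 + 111 = 3135 + 111 = 3246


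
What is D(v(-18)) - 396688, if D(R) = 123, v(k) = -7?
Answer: -396565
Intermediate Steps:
D(v(-18)) - 396688 = 123 - 396688 = -396565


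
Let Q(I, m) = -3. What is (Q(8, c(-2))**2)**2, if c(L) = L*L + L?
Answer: 81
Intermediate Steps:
c(L) = L + L**2 (c(L) = L**2 + L = L + L**2)
(Q(8, c(-2))**2)**2 = ((-3)**2)**2 = 9**2 = 81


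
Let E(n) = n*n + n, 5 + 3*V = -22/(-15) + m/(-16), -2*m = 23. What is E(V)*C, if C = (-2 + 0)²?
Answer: -120239/518400 ≈ -0.23194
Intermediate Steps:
m = -23/2 (m = -½*23 = -23/2 ≈ -11.500)
C = 4 (C = (-2)² = 4)
V = -1351/1440 (V = -5/3 + (-22/(-15) - 23/2/(-16))/3 = -5/3 + (-22*(-1/15) - 23/2*(-1/16))/3 = -5/3 + (22/15 + 23/32)/3 = -5/3 + (⅓)*(1049/480) = -5/3 + 1049/1440 = -1351/1440 ≈ -0.93819)
E(n) = n + n² (E(n) = n² + n = n + n²)
E(V)*C = -1351*(1 - 1351/1440)/1440*4 = -1351/1440*89/1440*4 = -120239/2073600*4 = -120239/518400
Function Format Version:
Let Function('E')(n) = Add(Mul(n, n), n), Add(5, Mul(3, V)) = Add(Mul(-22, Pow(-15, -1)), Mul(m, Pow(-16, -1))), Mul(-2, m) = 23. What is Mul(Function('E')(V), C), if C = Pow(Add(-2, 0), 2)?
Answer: Rational(-120239, 518400) ≈ -0.23194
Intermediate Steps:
m = Rational(-23, 2) (m = Mul(Rational(-1, 2), 23) = Rational(-23, 2) ≈ -11.500)
C = 4 (C = Pow(-2, 2) = 4)
V = Rational(-1351, 1440) (V = Add(Rational(-5, 3), Mul(Rational(1, 3), Add(Mul(-22, Pow(-15, -1)), Mul(Rational(-23, 2), Pow(-16, -1))))) = Add(Rational(-5, 3), Mul(Rational(1, 3), Add(Mul(-22, Rational(-1, 15)), Mul(Rational(-23, 2), Rational(-1, 16))))) = Add(Rational(-5, 3), Mul(Rational(1, 3), Add(Rational(22, 15), Rational(23, 32)))) = Add(Rational(-5, 3), Mul(Rational(1, 3), Rational(1049, 480))) = Add(Rational(-5, 3), Rational(1049, 1440)) = Rational(-1351, 1440) ≈ -0.93819)
Function('E')(n) = Add(n, Pow(n, 2)) (Function('E')(n) = Add(Pow(n, 2), n) = Add(n, Pow(n, 2)))
Mul(Function('E')(V), C) = Mul(Mul(Rational(-1351, 1440), Add(1, Rational(-1351, 1440))), 4) = Mul(Mul(Rational(-1351, 1440), Rational(89, 1440)), 4) = Mul(Rational(-120239, 2073600), 4) = Rational(-120239, 518400)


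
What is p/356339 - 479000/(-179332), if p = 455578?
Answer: 63096523724/15975746387 ≈ 3.9495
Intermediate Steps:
p/356339 - 479000/(-179332) = 455578/356339 - 479000/(-179332) = 455578*(1/356339) - 479000*(-1/179332) = 455578/356339 + 119750/44833 = 63096523724/15975746387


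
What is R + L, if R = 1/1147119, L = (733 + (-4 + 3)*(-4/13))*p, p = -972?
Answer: -10629291835031/14912547 ≈ -7.1278e+5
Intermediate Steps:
L = -9266076/13 (L = (733 + (-4 + 3)*(-4/13))*(-972) = (733 - (-4)/13)*(-972) = (733 - 1*(-4/13))*(-972) = (733 + 4/13)*(-972) = (9533/13)*(-972) = -9266076/13 ≈ -7.1278e+5)
R = 1/1147119 ≈ 8.7175e-7
R + L = 1/1147119 - 9266076/13 = -10629291835031/14912547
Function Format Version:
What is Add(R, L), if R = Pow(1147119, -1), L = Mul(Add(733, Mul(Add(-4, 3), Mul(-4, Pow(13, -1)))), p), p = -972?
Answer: Rational(-10629291835031, 14912547) ≈ -7.1278e+5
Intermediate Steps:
L = Rational(-9266076, 13) (L = Mul(Add(733, Mul(Add(-4, 3), Mul(-4, Pow(13, -1)))), -972) = Mul(Add(733, Mul(-1, Mul(-4, Rational(1, 13)))), -972) = Mul(Add(733, Mul(-1, Rational(-4, 13))), -972) = Mul(Add(733, Rational(4, 13)), -972) = Mul(Rational(9533, 13), -972) = Rational(-9266076, 13) ≈ -7.1278e+5)
R = Rational(1, 1147119) ≈ 8.7175e-7
Add(R, L) = Add(Rational(1, 1147119), Rational(-9266076, 13)) = Rational(-10629291835031, 14912547)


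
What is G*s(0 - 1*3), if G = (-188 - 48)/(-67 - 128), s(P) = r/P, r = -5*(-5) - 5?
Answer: -944/117 ≈ -8.0684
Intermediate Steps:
r = 20 (r = 25 - 5 = 20)
s(P) = 20/P
G = 236/195 (G = -236/(-195) = -236*(-1/195) = 236/195 ≈ 1.2103)
G*s(0 - 1*3) = 236*(20/(0 - 1*3))/195 = 236*(20/(0 - 3))/195 = 236*(20/(-3))/195 = 236*(20*(-1/3))/195 = (236/195)*(-20/3) = -944/117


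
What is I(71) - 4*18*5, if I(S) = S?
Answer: -289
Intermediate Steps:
I(71) - 4*18*5 = 71 - 4*18*5 = 71 - 72*5 = 71 - 1*360 = 71 - 360 = -289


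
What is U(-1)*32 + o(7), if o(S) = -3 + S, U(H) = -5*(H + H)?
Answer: 324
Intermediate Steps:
U(H) = -10*H
U(-1)*32 + o(7) = -10*(-1)*32 + (-3 + 7) = 10*32 + 4 = 320 + 4 = 324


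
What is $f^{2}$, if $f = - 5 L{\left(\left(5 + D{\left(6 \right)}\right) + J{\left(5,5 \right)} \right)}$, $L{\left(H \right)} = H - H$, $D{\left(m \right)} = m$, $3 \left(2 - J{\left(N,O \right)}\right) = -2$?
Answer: $0$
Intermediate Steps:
$J{\left(N,O \right)} = \frac{8}{3}$ ($J{\left(N,O \right)} = 2 - - \frac{2}{3} = 2 + \frac{2}{3} = \frac{8}{3}$)
$L{\left(H \right)} = 0$
$f = 0$ ($f = \left(-5\right) 0 = 0$)
$f^{2} = 0^{2} = 0$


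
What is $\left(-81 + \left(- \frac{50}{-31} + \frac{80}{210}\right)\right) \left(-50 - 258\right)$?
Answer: $\frac{2263052}{93} \approx 24334.0$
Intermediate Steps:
$\left(-81 + \left(- \frac{50}{-31} + \frac{80}{210}\right)\right) \left(-50 - 258\right) = \left(-81 + \left(\left(-50\right) \left(- \frac{1}{31}\right) + 80 \cdot \frac{1}{210}\right)\right) \left(-308\right) = \left(-81 + \left(\frac{50}{31} + \frac{8}{21}\right)\right) \left(-308\right) = \left(-81 + \frac{1298}{651}\right) \left(-308\right) = \left(- \frac{51433}{651}\right) \left(-308\right) = \frac{2263052}{93}$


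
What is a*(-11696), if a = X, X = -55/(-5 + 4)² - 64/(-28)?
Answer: 4315824/7 ≈ 6.1655e+5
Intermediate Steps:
X = -369/7 (X = -55/((-1)²) - 64*(-1/28) = -55/1 + 16/7 = -55*1 + 16/7 = -55 + 16/7 = -369/7 ≈ -52.714)
a = -369/7 ≈ -52.714
a*(-11696) = -369/7*(-11696) = 4315824/7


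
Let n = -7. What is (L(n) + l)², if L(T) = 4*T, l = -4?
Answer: 1024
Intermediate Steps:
(L(n) + l)² = (4*(-7) - 4)² = (-28 - 4)² = (-32)² = 1024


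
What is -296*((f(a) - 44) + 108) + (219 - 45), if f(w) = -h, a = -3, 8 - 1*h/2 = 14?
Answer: -22322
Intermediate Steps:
h = -12 (h = 16 - 2*14 = 16 - 28 = -12)
f(w) = 12 (f(w) = -1*(-12) = 12)
-296*((f(a) - 44) + 108) + (219 - 45) = -296*((12 - 44) + 108) + (219 - 45) = -296*(-32 + 108) + 174 = -296*76 + 174 = -22496 + 174 = -22322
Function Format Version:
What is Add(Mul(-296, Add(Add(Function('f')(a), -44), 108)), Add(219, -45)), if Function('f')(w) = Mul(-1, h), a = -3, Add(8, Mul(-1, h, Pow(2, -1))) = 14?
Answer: -22322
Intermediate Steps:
h = -12 (h = Add(16, Mul(-2, 14)) = Add(16, -28) = -12)
Function('f')(w) = 12 (Function('f')(w) = Mul(-1, -12) = 12)
Add(Mul(-296, Add(Add(Function('f')(a), -44), 108)), Add(219, -45)) = Add(Mul(-296, Add(Add(12, -44), 108)), Add(219, -45)) = Add(Mul(-296, Add(-32, 108)), 174) = Add(Mul(-296, 76), 174) = Add(-22496, 174) = -22322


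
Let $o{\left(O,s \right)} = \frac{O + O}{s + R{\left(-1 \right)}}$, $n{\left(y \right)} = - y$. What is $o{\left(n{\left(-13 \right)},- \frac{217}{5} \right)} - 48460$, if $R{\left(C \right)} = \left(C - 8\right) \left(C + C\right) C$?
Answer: $- \frac{14877350}{307} \approx -48460.0$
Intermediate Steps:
$R{\left(C \right)} = 2 C^{2} \left(-8 + C\right)$ ($R{\left(C \right)} = \left(-8 + C\right) 2 C C = 2 C \left(-8 + C\right) C = 2 C^{2} \left(-8 + C\right)$)
$o{\left(O,s \right)} = \frac{2 O}{-18 + s}$ ($o{\left(O,s \right)} = \frac{O + O}{s + 2 \left(-1\right)^{2} \left(-8 - 1\right)} = \frac{2 O}{s + 2 \cdot 1 \left(-9\right)} = \frac{2 O}{s - 18} = \frac{2 O}{-18 + s}$)
$o{\left(n{\left(-13 \right)},- \frac{217}{5} \right)} - 48460 = \frac{2 \left(\left(-1\right) \left(-13\right)\right)}{-18 - \frac{217}{5}} - 48460 = 2 \cdot 13 \frac{1}{-18 - \frac{217}{5}} - 48460 = 2 \cdot 13 \frac{1}{- \frac{307}{5}} - 48460 = 2 \cdot 13 \left(- \frac{5}{307}\right) - 48460 = - \frac{130}{307} - 48460 = - \frac{14877350}{307}$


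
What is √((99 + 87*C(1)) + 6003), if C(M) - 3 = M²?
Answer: 5*√258 ≈ 80.312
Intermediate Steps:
C(M) = 3 + M²
√((99 + 87*C(1)) + 6003) = √((99 + 87*(3 + 1²)) + 6003) = √((99 + 87*(3 + 1)) + 6003) = √((99 + 87*4) + 6003) = √((99 + 348) + 6003) = √(447 + 6003) = √6450 = 5*√258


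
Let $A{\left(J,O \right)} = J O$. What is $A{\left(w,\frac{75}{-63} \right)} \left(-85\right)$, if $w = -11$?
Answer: $- \frac{23375}{21} \approx -1113.1$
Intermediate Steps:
$A{\left(w,\frac{75}{-63} \right)} \left(-85\right) = - 11 \frac{75}{-63} \left(-85\right) = - 11 \cdot 75 \left(- \frac{1}{63}\right) \left(-85\right) = \left(-11\right) \left(- \frac{25}{21}\right) \left(-85\right) = \frac{275}{21} \left(-85\right) = - \frac{23375}{21}$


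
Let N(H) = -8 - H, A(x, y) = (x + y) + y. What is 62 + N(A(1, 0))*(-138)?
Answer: 1304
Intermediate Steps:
A(x, y) = x + 2*y
62 + N(A(1, 0))*(-138) = 62 + (-8 - (1 + 2*0))*(-138) = 62 + (-8 - (1 + 0))*(-138) = 62 + (-8 - 1*1)*(-138) = 62 + (-8 - 1)*(-138) = 62 - 9*(-138) = 62 + 1242 = 1304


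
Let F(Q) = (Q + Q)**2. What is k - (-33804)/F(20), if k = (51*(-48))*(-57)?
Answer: 55822851/400 ≈ 1.3956e+5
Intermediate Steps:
F(Q) = 4*Q**2 (F(Q) = (2*Q)**2 = 4*Q**2)
k = 139536 (k = -2448*(-57) = 139536)
k - (-33804)/F(20) = 139536 - (-33804)/(4*20**2) = 139536 - (-33804)/(4*400) = 139536 - (-33804)/1600 = 139536 - 1*(-8451/400) = 139536 + 8451/400 = 55822851/400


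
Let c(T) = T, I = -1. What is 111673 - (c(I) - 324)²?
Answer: 6048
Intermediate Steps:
111673 - (c(I) - 324)² = 111673 - (-1 - 324)² = 111673 - 1*(-325)² = 111673 - 1*105625 = 111673 - 105625 = 6048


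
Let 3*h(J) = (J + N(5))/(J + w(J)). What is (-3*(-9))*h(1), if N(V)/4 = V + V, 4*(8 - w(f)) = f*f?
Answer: 1476/35 ≈ 42.171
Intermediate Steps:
w(f) = 8 - f²/4 (w(f) = 8 - f*f/4 = 8 - f²/4)
N(V) = 8*V (N(V) = 4*(V + V) = 4*(2*V) = 8*V)
h(J) = (40 + J)/(3*(8 + J - J²/4)) (h(J) = ((J + 8*5)/(J + (8 - J²/4)))/3 = ((J + 40)/(8 + J - J²/4))/3 = ((40 + J)/(8 + J - J²/4))/3 = (40 + J)/(3*(8 + J - J²/4)))
(-3*(-9))*h(1) = (-3*(-9))*(4*(40 + 1)/(3*(32 - 1*1² + 4*1))) = 27*((4/3)*41/(32 - 1*1 + 4)) = 27*((4/3)*41/(32 - 1 + 4)) = 27*((4/3)*41/35) = 27*((4/3)*(1/35)*41) = 27*(164/105) = 1476/35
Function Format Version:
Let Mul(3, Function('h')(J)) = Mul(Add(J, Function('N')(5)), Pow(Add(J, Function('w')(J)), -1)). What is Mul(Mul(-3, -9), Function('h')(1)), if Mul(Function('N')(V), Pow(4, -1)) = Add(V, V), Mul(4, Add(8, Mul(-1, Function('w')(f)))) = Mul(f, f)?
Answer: Rational(1476, 35) ≈ 42.171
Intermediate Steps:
Function('w')(f) = Add(8, Mul(Rational(-1, 4), Pow(f, 2))) (Function('w')(f) = Add(8, Mul(Rational(-1, 4), Mul(f, f))) = Add(8, Mul(Rational(-1, 4), Pow(f, 2))))
Function('N')(V) = Mul(8, V) (Function('N')(V) = Mul(4, Add(V, V)) = Mul(4, Mul(2, V)) = Mul(8, V))
Function('h')(J) = Mul(Rational(1, 3), Pow(Add(8, J, Mul(Rational(-1, 4), Pow(J, 2))), -1), Add(40, J)) (Function('h')(J) = Mul(Rational(1, 3), Mul(Add(J, Mul(8, 5)), Pow(Add(J, Add(8, Mul(Rational(-1, 4), Pow(J, 2)))), -1))) = Mul(Rational(1, 3), Mul(Add(J, 40), Pow(Add(8, J, Mul(Rational(-1, 4), Pow(J, 2))), -1))) = Mul(Rational(1, 3), Mul(Add(40, J), Pow(Add(8, J, Mul(Rational(-1, 4), Pow(J, 2))), -1))) = Mul(Rational(1, 3), Mul(Pow(Add(8, J, Mul(Rational(-1, 4), Pow(J, 2))), -1), Add(40, J))) = Mul(Rational(1, 3), Pow(Add(8, J, Mul(Rational(-1, 4), Pow(J, 2))), -1), Add(40, J)))
Mul(Mul(-3, -9), Function('h')(1)) = Mul(Mul(-3, -9), Mul(Rational(4, 3), Pow(Add(32, Mul(-1, Pow(1, 2)), Mul(4, 1)), -1), Add(40, 1))) = Mul(27, Mul(Rational(4, 3), Pow(Add(32, Mul(-1, 1), 4), -1), 41)) = Mul(27, Mul(Rational(4, 3), Pow(Add(32, -1, 4), -1), 41)) = Mul(27, Mul(Rational(4, 3), Pow(35, -1), 41)) = Mul(27, Mul(Rational(4, 3), Rational(1, 35), 41)) = Mul(27, Rational(164, 105)) = Rational(1476, 35)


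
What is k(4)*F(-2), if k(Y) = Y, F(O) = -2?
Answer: -8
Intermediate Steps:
k(4)*F(-2) = 4*(-2) = -8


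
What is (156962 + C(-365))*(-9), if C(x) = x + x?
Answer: -1406088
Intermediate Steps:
C(x) = 2*x
(156962 + C(-365))*(-9) = (156962 + 2*(-365))*(-9) = (156962 - 730)*(-9) = 156232*(-9) = -1406088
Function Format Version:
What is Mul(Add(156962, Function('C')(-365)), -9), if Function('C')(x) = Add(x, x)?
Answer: -1406088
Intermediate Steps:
Function('C')(x) = Mul(2, x)
Mul(Add(156962, Function('C')(-365)), -9) = Mul(Add(156962, Mul(2, -365)), -9) = Mul(Add(156962, -730), -9) = Mul(156232, -9) = -1406088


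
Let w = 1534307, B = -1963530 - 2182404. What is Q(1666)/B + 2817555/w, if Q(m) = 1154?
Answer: 253904923502/138285555603 ≈ 1.8361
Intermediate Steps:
B = -4145934
Q(1666)/B + 2817555/w = 1154/(-4145934) + 2817555/1534307 = 1154*(-1/4145934) + 2817555*(1/1534307) = -577/2072967 + 2817555/1534307 = 253904923502/138285555603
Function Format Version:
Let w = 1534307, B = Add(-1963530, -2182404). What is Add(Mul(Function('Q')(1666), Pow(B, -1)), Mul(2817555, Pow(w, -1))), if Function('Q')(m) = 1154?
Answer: Rational(253904923502, 138285555603) ≈ 1.8361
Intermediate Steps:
B = -4145934
Add(Mul(Function('Q')(1666), Pow(B, -1)), Mul(2817555, Pow(w, -1))) = Add(Mul(1154, Pow(-4145934, -1)), Mul(2817555, Pow(1534307, -1))) = Add(Mul(1154, Rational(-1, 4145934)), Mul(2817555, Rational(1, 1534307))) = Add(Rational(-577, 2072967), Rational(2817555, 1534307)) = Rational(253904923502, 138285555603)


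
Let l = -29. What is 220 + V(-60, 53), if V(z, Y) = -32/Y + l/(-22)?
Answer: 257353/1166 ≈ 220.71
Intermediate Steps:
V(z, Y) = 29/22 - 32/Y (V(z, Y) = -32/Y - 29/(-22) = -32/Y - 29*(-1/22) = -32/Y + 29/22 = 29/22 - 32/Y)
220 + V(-60, 53) = 220 + (29/22 - 32/53) = 220 + 833/1166 = 257353/1166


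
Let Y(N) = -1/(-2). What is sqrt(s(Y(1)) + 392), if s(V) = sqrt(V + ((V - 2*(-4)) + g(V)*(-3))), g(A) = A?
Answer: sqrt(1568 + 2*sqrt(30))/2 ≈ 19.868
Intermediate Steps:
Y(N) = 1/2 (Y(N) = -1*(-1/2) = 1/2)
s(V) = sqrt(8 - V) (s(V) = sqrt(V + ((V - 2*(-4)) + V*(-3))) = sqrt(V + ((V + 8) - 3*V)) = sqrt(V + ((8 + V) - 3*V)) = sqrt(V + (8 - 2*V)) = sqrt(8 - V))
sqrt(s(Y(1)) + 392) = sqrt(sqrt(8 - 1*1/2) + 392) = sqrt(sqrt(8 - 1/2) + 392) = sqrt(sqrt(15/2) + 392) = sqrt(sqrt(30)/2 + 392) = sqrt(392 + sqrt(30)/2)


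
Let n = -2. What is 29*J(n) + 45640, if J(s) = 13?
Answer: 46017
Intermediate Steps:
29*J(n) + 45640 = 29*13 + 45640 = 377 + 45640 = 46017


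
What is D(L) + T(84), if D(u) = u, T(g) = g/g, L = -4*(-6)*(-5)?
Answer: -119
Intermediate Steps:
L = -120 (L = 24*(-5) = -120)
T(g) = 1
D(L) + T(84) = -120 + 1 = -119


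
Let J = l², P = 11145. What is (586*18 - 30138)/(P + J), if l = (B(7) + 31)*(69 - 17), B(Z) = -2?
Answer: -19590/2285209 ≈ -0.0085725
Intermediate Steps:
l = 1508 (l = (-2 + 31)*(69 - 17) = 29*52 = 1508)
J = 2274064 (J = 1508² = 2274064)
(586*18 - 30138)/(P + J) = (586*18 - 30138)/(11145 + 2274064) = (10548 - 30138)/2285209 = -19590*1/2285209 = -19590/2285209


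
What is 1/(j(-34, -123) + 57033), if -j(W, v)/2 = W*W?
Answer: 1/54721 ≈ 1.8275e-5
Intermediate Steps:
j(W, v) = -2*W² (j(W, v) = -2*W*W = -2*W²)
1/(j(-34, -123) + 57033) = 1/(-2*(-34)² + 57033) = 1/(-2*1156 + 57033) = 1/(-2312 + 57033) = 1/54721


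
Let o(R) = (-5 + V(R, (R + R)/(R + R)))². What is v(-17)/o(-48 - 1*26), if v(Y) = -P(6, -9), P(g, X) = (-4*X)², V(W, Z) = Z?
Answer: -81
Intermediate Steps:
P(g, X) = 16*X²
o(R) = 16 (o(R) = (-5 + (R + R)/(R + R))² = (-5 + (2*R)/((2*R)))² = (-5 + (2*R)*(1/(2*R)))² = (-5 + 1)² = (-4)² = 16)
v(Y) = -1296 (v(Y) = -16*(-9)² = -16*81 = -1*1296 = -1296)
v(-17)/o(-48 - 1*26) = -1296/16 = -1296*1/16 = -81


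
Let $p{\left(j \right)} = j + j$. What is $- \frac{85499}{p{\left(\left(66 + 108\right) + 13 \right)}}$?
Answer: $- \frac{85499}{374} \approx -228.61$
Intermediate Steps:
$p{\left(j \right)} = 2 j$
$- \frac{85499}{p{\left(\left(66 + 108\right) + 13 \right)}} = - \frac{85499}{2 \left(\left(66 + 108\right) + 13\right)} = - \frac{85499}{2 \left(174 + 13\right)} = - \frac{85499}{2 \cdot 187} = - \frac{85499}{374}$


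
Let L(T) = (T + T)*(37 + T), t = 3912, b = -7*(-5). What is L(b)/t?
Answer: 210/163 ≈ 1.2883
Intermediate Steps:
b = 35
L(T) = 2*T*(37 + T) (L(T) = (2*T)*(37 + T) = 2*T*(37 + T))
L(b)/t = (2*35*(37 + 35))/3912 = (2*35*72)*(1/3912) = 5040*(1/3912) = 210/163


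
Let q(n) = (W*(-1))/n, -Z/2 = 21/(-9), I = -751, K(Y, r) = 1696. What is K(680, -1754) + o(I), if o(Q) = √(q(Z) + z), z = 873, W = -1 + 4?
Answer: 1696 + 3*√18998/14 ≈ 1725.5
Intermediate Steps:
W = 3
Z = 14/3 (Z = -42/(-9) = -42*(-1)/9 = -2*(-7/3) = 14/3 ≈ 4.6667)
q(n) = -3/n (q(n) = (3*(-1))/n = -3/n)
o(Q) = 3*√18998/14 (o(Q) = √(-3/14/3 + 873) = √(-3*3/14 + 873) = √(-9/14 + 873) = √(12213/14) = 3*√18998/14)
K(680, -1754) + o(I) = 1696 + 3*√18998/14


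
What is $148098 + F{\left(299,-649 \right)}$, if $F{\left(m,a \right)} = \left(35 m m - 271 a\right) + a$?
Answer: $3452363$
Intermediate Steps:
$F{\left(m,a \right)} = - 270 a + 35 m^{2}$ ($F{\left(m,a \right)} = \left(35 m^{2} - 271 a\right) + a = \left(- 271 a + 35 m^{2}\right) + a = - 270 a + 35 m^{2}$)
$148098 + F{\left(299,-649 \right)} = 148098 - \left(-175230 - 35 \cdot 299^{2}\right) = 148098 + \left(175230 + 35 \cdot 89401\right) = 148098 + \left(175230 + 3129035\right) = 148098 + 3304265 = 3452363$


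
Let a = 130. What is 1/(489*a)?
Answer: 1/63570 ≈ 1.5731e-5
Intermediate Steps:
1/(489*a) = 1/(489*130) = 1/63570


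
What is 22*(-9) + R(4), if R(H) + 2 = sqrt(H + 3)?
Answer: -200 + sqrt(7) ≈ -197.35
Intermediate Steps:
R(H) = -2 + sqrt(3 + H) (R(H) = -2 + sqrt(H + 3) = -2 + sqrt(3 + H))
22*(-9) + R(4) = 22*(-9) + (-2 + sqrt(3 + 4)) = -198 + (-2 + sqrt(7)) = -200 + sqrt(7)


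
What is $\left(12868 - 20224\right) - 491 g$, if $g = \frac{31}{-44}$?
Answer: $- \frac{308443}{44} \approx -7010.1$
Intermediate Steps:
$g = - \frac{31}{44}$ ($g = 31 \left(- \frac{1}{44}\right) = - \frac{31}{44} \approx -0.70455$)
$\left(12868 - 20224\right) - 491 g = \left(12868 - 20224\right) - - \frac{15221}{44} = -7356 + \frac{15221}{44} = - \frac{308443}{44}$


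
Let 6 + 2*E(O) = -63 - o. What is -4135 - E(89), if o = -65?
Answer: -4133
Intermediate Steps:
E(O) = -2 (E(O) = -3 + (-63 - 1*(-65))/2 = -3 + (-63 + 65)/2 = -3 + (½)*2 = -3 + 1 = -2)
-4135 - E(89) = -4135 - 1*(-2) = -4135 + 2 = -4133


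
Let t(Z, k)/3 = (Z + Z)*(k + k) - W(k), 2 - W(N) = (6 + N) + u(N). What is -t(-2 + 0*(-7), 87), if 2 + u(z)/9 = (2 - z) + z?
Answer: 1815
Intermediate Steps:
u(z) = 0 (u(z) = -18 + 9*((2 - z) + z) = -18 + 9*2 = -18 + 18 = 0)
W(N) = -4 - N (W(N) = 2 - ((6 + N) + 0) = 2 - (6 + N) = 2 + (-6 - N) = -4 - N)
t(Z, k) = 12 + 3*k + 12*Z*k (t(Z, k) = 3*((Z + Z)*(k + k) - (-4 - k)) = 3*((2*Z)*(2*k) + (4 + k)) = 3*(4*Z*k + (4 + k)) = 3*(4 + k + 4*Z*k) = 12 + 3*k + 12*Z*k)
-t(-2 + 0*(-7), 87) = -(12 + 3*87 + 12*(-2 + 0*(-7))*87) = -(12 + 261 + 12*(-2 + 0)*87) = -(12 + 261 + 12*(-2)*87) = -(12 + 261 - 2088) = -1*(-1815) = 1815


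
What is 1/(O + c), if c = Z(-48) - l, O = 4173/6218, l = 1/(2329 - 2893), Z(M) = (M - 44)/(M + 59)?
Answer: -19288236/148340947 ≈ -0.13003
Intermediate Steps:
Z(M) = (-44 + M)/(59 + M)
l = -1/564 (l = 1/(-564) = -1/564 ≈ -0.0017731)
O = 4173/6218 (O = 4173*(1/6218) = 4173/6218 ≈ 0.67112)
c = -51877/6204 (c = (-44 - 48)/(59 - 48) - 1*(-1/564) = -92/11 + 1/564 = -51877/6204 ≈ -8.3619)
1/(O + c) = 1/(4173/6218 - 51877/6204) = 1/(-148340947/19288236) = -19288236/148340947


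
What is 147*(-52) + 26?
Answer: -7618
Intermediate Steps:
147*(-52) + 26 = -7644 + 26 = -7618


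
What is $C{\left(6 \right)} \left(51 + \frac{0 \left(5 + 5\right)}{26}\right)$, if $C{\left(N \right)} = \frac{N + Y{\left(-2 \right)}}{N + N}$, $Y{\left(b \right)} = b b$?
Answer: $\frac{85}{2} \approx 42.5$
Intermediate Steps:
$Y{\left(b \right)} = b^{2}$
$C{\left(N \right)} = \frac{4 + N}{2 N}$ ($C{\left(N \right)} = \frac{N + \left(-2\right)^{2}}{N + N} = \frac{N + 4}{2 N} = \left(4 + N\right) \frac{1}{2 N} = \frac{4 + N}{2 N}$)
$C{\left(6 \right)} \left(51 + \frac{0 \left(5 + 5\right)}{26}\right) = \frac{4 + 6}{2 \cdot 6} \left(51 + \frac{0 \left(5 + 5\right)}{26}\right) = \frac{1}{2} \cdot \frac{1}{6} \cdot 10 \left(51 + 0 \cdot 10 \cdot \frac{1}{26}\right) = \frac{5 \left(51 + 0 \cdot \frac{1}{26}\right)}{6} = \frac{5 \left(51 + 0\right)}{6} = \frac{5}{6} \cdot 51 = \frac{85}{2}$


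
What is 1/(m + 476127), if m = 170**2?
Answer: 1/505027 ≈ 1.9801e-6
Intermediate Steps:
m = 28900
1/(m + 476127) = 1/(28900 + 476127) = 1/505027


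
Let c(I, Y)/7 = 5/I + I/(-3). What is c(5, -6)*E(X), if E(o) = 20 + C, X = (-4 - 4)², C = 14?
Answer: -476/3 ≈ -158.67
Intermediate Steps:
X = 64 (X = (-8)² = 64)
c(I, Y) = 35/I - 7*I/3 (c(I, Y) = 7*(5/I + I/(-3)) = 7*(5/I + I*(-⅓)) = 7*(5/I - I/3) = 35/I - 7*I/3)
E(o) = 34 (E(o) = 20 + 14 = 34)
c(5, -6)*E(X) = (35/5 - 7/3*5)*34 = (35*(⅕) - 35/3)*34 = (7 - 35/3)*34 = -14/3*34 = -476/3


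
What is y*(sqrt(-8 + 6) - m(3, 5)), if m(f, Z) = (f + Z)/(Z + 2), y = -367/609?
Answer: 2936/4263 - 367*I*sqrt(2)/609 ≈ 0.68872 - 0.85224*I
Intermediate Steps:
y = -367/609 (y = -367*1/609 = -367/609 ≈ -0.60263)
m(f, Z) = (Z + f)/(2 + Z)
y*(sqrt(-8 + 6) - m(3, 5)) = -367*(sqrt(-8 + 6) - (5 + 3)/(2 + 5))/609 = -367*(sqrt(-2) - 8/7)/609 = -367*(I*sqrt(2) - 8/7)/609 = -367*(-8/7 + I*sqrt(2))/609 = 2936/4263 - 367*I*sqrt(2)/609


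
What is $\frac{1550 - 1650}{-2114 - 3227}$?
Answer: $\frac{100}{5341} \approx 0.018723$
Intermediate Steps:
$\frac{1550 - 1650}{-2114 - 3227} = - \frac{100}{-5341} = \left(-100\right) \left(- \frac{1}{5341}\right) = \frac{100}{5341}$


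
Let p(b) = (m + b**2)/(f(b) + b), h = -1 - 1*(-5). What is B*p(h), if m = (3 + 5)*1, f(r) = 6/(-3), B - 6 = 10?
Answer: 192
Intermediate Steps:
h = 4 (h = -1 + 5 = 4)
B = 16 (B = 6 + 10 = 16)
f(r) = -2 (f(r) = 6*(-1/3) = -2)
m = 8 (m = 8*1 = 8)
p(b) = (8 + b**2)/(-2 + b)
B*p(h) = 16*((8 + 4**2)/(-2 + 4)) = 16*((8 + 16)/2) = 16*((1/2)*24) = 16*12 = 192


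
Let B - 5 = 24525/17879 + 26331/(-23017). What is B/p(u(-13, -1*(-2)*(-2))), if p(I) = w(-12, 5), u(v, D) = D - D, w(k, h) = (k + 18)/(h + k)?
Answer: -15059272837/2469125658 ≈ -6.0990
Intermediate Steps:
w(k, h) = (18 + k)/(h + k)
u(v, D) = 0
p(I) = -6/7 (p(I) = (18 - 12)/(5 - 12) = 6/(-7) = -⅐*6 = -6/7)
B = 2151324691/411520943 (B = 5 + (24525/17879 + 26331/(-23017)) = 5 + (24525*(1/17879) + 26331*(-1/23017)) = 5 + (24525/17879 - 26331/23017) = 5 + 93719976/411520943 = 2151324691/411520943 ≈ 5.2277)
B/p(u(-13, -1*(-2)*(-2))) = 2151324691/(411520943*(-6/7)) = (2151324691/411520943)*(-7/6) = -15059272837/2469125658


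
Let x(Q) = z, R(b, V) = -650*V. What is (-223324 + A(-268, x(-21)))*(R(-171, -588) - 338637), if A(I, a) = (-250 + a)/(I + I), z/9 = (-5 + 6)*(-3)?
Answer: -5214551521881/536 ≈ -9.7286e+9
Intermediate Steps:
z = -27 (z = 9*((-5 + 6)*(-3)) = 9*(1*(-3)) = 9*(-3) = -27)
x(Q) = -27
A(I, a) = (-250 + a)/(2*I) (A(I, a) = (-250 + a)/((2*I)) = (-250 + a)*(1/(2*I)) = (-250 + a)/(2*I))
(-223324 + A(-268, x(-21)))*(R(-171, -588) - 338637) = (-223324 + (1/2)*(-250 - 27)/(-268))*(-650*(-588) - 338637) = (-223324 + (1/2)*(-1/268)*(-277))*(382200 - 338637) = (-223324 + 277/536)*43563 = -119701387/536*43563 = -5214551521881/536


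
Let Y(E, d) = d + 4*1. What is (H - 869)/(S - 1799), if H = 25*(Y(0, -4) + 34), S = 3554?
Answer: -19/1755 ≈ -0.010826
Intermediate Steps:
Y(E, d) = 4 + d (Y(E, d) = d + 4 = 4 + d)
H = 850 (H = 25*((4 - 4) + 34) = 25*(0 + 34) = 25*34 = 850)
(H - 869)/(S - 1799) = (850 - 869)/(3554 - 1799) = -19/1755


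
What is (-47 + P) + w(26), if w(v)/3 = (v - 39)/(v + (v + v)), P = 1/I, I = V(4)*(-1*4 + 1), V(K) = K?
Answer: -571/12 ≈ -47.583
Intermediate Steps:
I = -12 (I = 4*(-1*4 + 1) = 4*(-4 + 1) = 4*(-3) = -12)
P = -1/12 (P = 1/(-12) = -1/12 ≈ -0.083333)
w(v) = (-39 + v)/v (w(v) = 3*((v - 39)/(v + (v + v))) = 3*((-39 + v)/(v + 2*v)) = 3*((-39 + v)/((3*v))) = 3*((-39 + v)*(1/(3*v))) = 3*((-39 + v)/(3*v)) = (-39 + v)/v)
(-47 + P) + w(26) = (-47 - 1/12) + (-39 + 26)/26 = -565/12 + (1/26)*(-13) = -565/12 - 1/2 = -571/12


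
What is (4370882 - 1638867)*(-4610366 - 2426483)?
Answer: -19224777020735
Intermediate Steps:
(4370882 - 1638867)*(-4610366 - 2426483) = 2732015*(-7036849) = -19224777020735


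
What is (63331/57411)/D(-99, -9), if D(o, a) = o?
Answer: -63331/5683689 ≈ -0.011143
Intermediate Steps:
(63331/57411)/D(-99, -9) = (63331/57411)/(-99) = (63331*(1/57411))*(-1/99) = (63331/57411)*(-1/99) = -63331/5683689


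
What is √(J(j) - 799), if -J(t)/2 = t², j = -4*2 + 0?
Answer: 3*I*√103 ≈ 30.447*I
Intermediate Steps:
j = -8 (j = -8 + 0 = -8)
J(t) = -2*t²
√(J(j) - 799) = √(-2*(-8)² - 799) = √(-2*64 - 799) = √(-128 - 799) = √(-927) = 3*I*√103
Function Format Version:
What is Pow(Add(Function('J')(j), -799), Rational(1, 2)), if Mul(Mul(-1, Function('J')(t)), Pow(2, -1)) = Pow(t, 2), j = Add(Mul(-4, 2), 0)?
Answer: Mul(3, I, Pow(103, Rational(1, 2))) ≈ Mul(30.447, I)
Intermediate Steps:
j = -8 (j = Add(-8, 0) = -8)
Function('J')(t) = Mul(-2, Pow(t, 2))
Pow(Add(Function('J')(j), -799), Rational(1, 2)) = Pow(Add(Mul(-2, Pow(-8, 2)), -799), Rational(1, 2)) = Pow(Add(Mul(-2, 64), -799), Rational(1, 2)) = Pow(Add(-128, -799), Rational(1, 2)) = Pow(-927, Rational(1, 2)) = Mul(3, I, Pow(103, Rational(1, 2)))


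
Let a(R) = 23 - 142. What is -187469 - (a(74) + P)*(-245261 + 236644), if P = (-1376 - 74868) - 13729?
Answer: -776510233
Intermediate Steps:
a(R) = -119
P = -89973 (P = -76244 - 13729 = -89973)
-187469 - (a(74) + P)*(-245261 + 236644) = -187469 - (-119 - 89973)*(-245261 + 236644) = -187469 - (-90092)*(-8617) = -187469 - 1*776322764 = -187469 - 776322764 = -776510233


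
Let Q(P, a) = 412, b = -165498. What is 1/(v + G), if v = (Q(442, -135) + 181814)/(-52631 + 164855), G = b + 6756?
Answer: -18704/2969079997 ≈ -6.2996e-6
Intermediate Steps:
G = -158742 (G = -165498 + 6756 = -158742)
v = 30371/18704 (v = (412 + 181814)/(-52631 + 164855) = 182226/112224 = 182226*(1/112224) = 30371/18704 ≈ 1.6238)
1/(v + G) = 1/(30371/18704 - 158742) = 1/(-2969079997/18704) = -18704/2969079997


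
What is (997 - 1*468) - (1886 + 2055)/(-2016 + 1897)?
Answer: 9556/17 ≈ 562.12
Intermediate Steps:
(997 - 1*468) - (1886 + 2055)/(-2016 + 1897) = (997 - 468) - 3941/(-119) = 529 - 3941*(-1)/119 = 529 - 1*(-563/17) = 529 + 563/17 = 9556/17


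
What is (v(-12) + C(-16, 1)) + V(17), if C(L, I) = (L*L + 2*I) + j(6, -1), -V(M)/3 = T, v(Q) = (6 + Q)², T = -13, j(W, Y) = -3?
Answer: 330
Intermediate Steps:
V(M) = 39 (V(M) = -3*(-13) = 39)
C(L, I) = -3 + L² + 2*I (C(L, I) = (L*L + 2*I) - 3 = (L² + 2*I) - 3 = -3 + L² + 2*I)
(v(-12) + C(-16, 1)) + V(17) = ((6 - 12)² + (-3 + (-16)² + 2*1)) + 39 = ((-6)² + (-3 + 256 + 2)) + 39 = (36 + 255) + 39 = 291 + 39 = 330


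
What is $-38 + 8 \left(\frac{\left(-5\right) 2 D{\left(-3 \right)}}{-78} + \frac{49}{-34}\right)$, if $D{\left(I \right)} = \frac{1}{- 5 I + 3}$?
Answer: $- \frac{295202}{5967} \approx -49.472$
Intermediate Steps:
$D{\left(I \right)} = \frac{1}{3 - 5 I}$
$-38 + 8 \left(\frac{\left(-5\right) 2 D{\left(-3 \right)}}{-78} + \frac{49}{-34}\right) = -38 + 8 \left(\frac{\left(-5\right) 2 \left(- \frac{1}{-3 + 5 \left(-3\right)}\right)}{-78} + \frac{49}{-34}\right) = -38 + 8 \left(- 10 \left(- \frac{1}{-3 - 15}\right) \left(- \frac{1}{78}\right) + 49 \left(- \frac{1}{34}\right)\right) = -38 + 8 \left(- 10 \left(- \frac{1}{-18}\right) \left(- \frac{1}{78}\right) - \frac{49}{34}\right) = -38 + 8 \left(- 10 \left(\left(-1\right) \left(- \frac{1}{18}\right)\right) \left(- \frac{1}{78}\right) - \frac{49}{34}\right) = -38 + 8 \left(\left(-10\right) \frac{1}{18} \left(- \frac{1}{78}\right) - \frac{49}{34}\right) = -38 + 8 \left(\left(- \frac{5}{9}\right) \left(- \frac{1}{78}\right) - \frac{49}{34}\right) = -38 + 8 \left(\frac{5}{702} - \frac{49}{34}\right) = -38 + 8 \left(- \frac{8557}{5967}\right) = -38 - \frac{68456}{5967} = - \frac{295202}{5967}$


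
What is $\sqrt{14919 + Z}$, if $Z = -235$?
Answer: $2 \sqrt{3671} \approx 121.18$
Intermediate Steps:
$\sqrt{14919 + Z} = \sqrt{14919 - 235} = \sqrt{14684} = 2 \sqrt{3671}$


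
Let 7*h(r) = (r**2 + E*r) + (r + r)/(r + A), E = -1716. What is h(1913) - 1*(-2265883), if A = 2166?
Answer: 9462139592/4079 ≈ 2.3197e+6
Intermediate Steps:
h(r) = -1716*r/7 + r**2/7 + 2*r/(7*(2166 + r)) (h(r) = ((r**2 - 1716*r) + (r + r)/(r + 2166))/7 = ((r**2 - 1716*r) + (2*r)/(2166 + r))/7 = ((r**2 - 1716*r) + 2*r/(2166 + r))/7 = (r**2 - 1716*r + 2*r/(2166 + r))/7 = -1716*r/7 + r**2/7 + 2*r/(7*(2166 + r)))
h(1913) - 1*(-2265883) = (1/7)*1913*(-3716854 + 1913**2 + 450*1913)/(2166 + 1913) - 1*(-2265883) = (1/7)*1913*(-3716854 + 3659569 + 860850)/4079 + 2265883 = (1/7)*1913*(1/4079)*803565 + 2265883 = 219602835/4079 + 2265883 = 9462139592/4079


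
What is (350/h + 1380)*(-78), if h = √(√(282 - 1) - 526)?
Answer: -107640 + 27300*I/√(526 - √281) ≈ -1.0764e+5 + 1209.8*I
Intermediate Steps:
h = √(-526 + √281) (h = √(√281 - 526) = √(-526 + √281) ≈ 22.566*I)
(350/h + 1380)*(-78) = (350/(√(-526 + √281)) + 1380)*(-78) = (350/√(-526 + √281) + 1380)*(-78) = (1380 + 350/√(-526 + √281))*(-78) = -107640 - 27300/√(-526 + √281)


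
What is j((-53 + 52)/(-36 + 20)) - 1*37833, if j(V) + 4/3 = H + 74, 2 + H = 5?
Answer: -113272/3 ≈ -37757.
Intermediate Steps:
H = 3 (H = -2 + 5 = 3)
j(V) = 227/3 (j(V) = -4/3 + (3 + 74) = -4/3 + 77 = 227/3)
j((-53 + 52)/(-36 + 20)) - 1*37833 = 227/3 - 1*37833 = 227/3 - 37833 = -113272/3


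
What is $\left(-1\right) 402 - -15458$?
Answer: $15056$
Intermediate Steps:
$\left(-1\right) 402 - -15458 = -402 + 15458 = 15056$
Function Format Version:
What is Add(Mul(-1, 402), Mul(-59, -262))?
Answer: 15056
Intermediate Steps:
Add(Mul(-1, 402), Mul(-59, -262)) = Add(-402, 15458) = 15056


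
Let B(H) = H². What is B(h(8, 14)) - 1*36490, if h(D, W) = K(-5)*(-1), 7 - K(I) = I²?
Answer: -36166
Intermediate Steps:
K(I) = 7 - I²
h(D, W) = 18 (h(D, W) = (7 - 1*(-5)²)*(-1) = (7 - 1*25)*(-1) = (7 - 25)*(-1) = -18*(-1) = 18)
B(h(8, 14)) - 1*36490 = 18² - 1*36490 = 324 - 36490 = -36166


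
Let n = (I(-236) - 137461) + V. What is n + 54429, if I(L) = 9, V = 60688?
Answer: -22335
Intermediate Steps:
n = -76764 (n = (9 - 137461) + 60688 = -137452 + 60688 = -76764)
n + 54429 = -76764 + 54429 = -22335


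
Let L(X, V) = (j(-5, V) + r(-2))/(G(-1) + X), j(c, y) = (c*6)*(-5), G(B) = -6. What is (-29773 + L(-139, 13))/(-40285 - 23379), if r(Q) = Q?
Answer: 4317233/9231280 ≈ 0.46767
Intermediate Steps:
j(c, y) = -30*c (j(c, y) = (6*c)*(-5) = -30*c)
L(X, V) = 148/(-6 + X) (L(X, V) = (-30*(-5) - 2)/(-6 + X) = (150 - 2)/(-6 + X) = 148/(-6 + X))
(-29773 + L(-139, 13))/(-40285 - 23379) = (-29773 + 148/(-6 - 139))/(-40285 - 23379) = (-29773 + 148/(-145))/(-63664) = (-29773 + 148*(-1/145))*(-1/63664) = (-29773 - 148/145)*(-1/63664) = -4317233/145*(-1/63664) = 4317233/9231280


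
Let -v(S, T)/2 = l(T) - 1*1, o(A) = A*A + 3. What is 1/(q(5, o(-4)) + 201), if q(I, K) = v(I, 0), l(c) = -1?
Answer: 1/205 ≈ 0.0048781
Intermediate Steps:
o(A) = 3 + A**2 (o(A) = A**2 + 3 = 3 + A**2)
v(S, T) = 4 (v(S, T) = -2*(-1 - 1*1) = -2*(-1 - 1) = -2*(-2) = 4)
q(I, K) = 4
1/(q(5, o(-4)) + 201) = 1/(4 + 201) = 1/205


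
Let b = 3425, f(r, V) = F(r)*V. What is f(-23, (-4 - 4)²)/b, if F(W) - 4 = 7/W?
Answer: 1088/15755 ≈ 0.069057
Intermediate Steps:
F(W) = 4 + 7/W
f(r, V) = V*(4 + 7/r) (f(r, V) = (4 + 7/r)*V = V*(4 + 7/r))
f(-23, (-4 - 4)²)/b = ((-4 - 4)²*(7 + 4*(-23))/(-23))/3425 = ((-8)²*(-1/23)*(7 - 92))*(1/3425) = (64*(-1/23)*(-85))*(1/3425) = (5440/23)*(1/3425) = 1088/15755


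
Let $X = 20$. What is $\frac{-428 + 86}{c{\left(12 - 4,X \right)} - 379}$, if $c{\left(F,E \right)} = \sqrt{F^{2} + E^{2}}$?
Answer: $\frac{129618}{143177} + \frac{1368 \sqrt{29}}{143177} \approx 0.95675$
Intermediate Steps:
$c{\left(F,E \right)} = \sqrt{E^{2} + F^{2}}$
$\frac{-428 + 86}{c{\left(12 - 4,X \right)} - 379} = \frac{-428 + 86}{\sqrt{20^{2} + \left(12 - 4\right)^{2}} - 379} = - \frac{342}{\sqrt{400 + 8^{2}} - 379} = - \frac{342}{\sqrt{400 + 64} - 379} = - \frac{342}{\sqrt{464} - 379} = - \frac{342}{4 \sqrt{29} - 379} = - \frac{342}{-379 + 4 \sqrt{29}}$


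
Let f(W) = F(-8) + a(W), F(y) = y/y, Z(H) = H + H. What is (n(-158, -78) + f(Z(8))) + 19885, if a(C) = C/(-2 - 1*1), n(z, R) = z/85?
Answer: 5069096/255 ≈ 19879.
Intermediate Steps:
Z(H) = 2*H
n(z, R) = z/85 (n(z, R) = z*(1/85) = z/85)
F(y) = 1
a(C) = -C/3 (a(C) = C/(-2 - 1) = C/(-3) = C*(-⅓) = -C/3)
f(W) = 1 - W/3
(n(-158, -78) + f(Z(8))) + 19885 = ((1/85)*(-158) + (1 - 2*8/3)) + 19885 = (-158/85 + (1 - ⅓*16)) + 19885 = (-158/85 + (1 - 16/3)) + 19885 = (-158/85 - 13/3) + 19885 = -1579/255 + 19885 = 5069096/255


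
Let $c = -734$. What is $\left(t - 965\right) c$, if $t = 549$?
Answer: $305344$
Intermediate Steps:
$\left(t - 965\right) c = \left(549 - 965\right) \left(-734\right) = \left(-416\right) \left(-734\right) = 305344$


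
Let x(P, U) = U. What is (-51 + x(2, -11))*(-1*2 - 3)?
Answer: 310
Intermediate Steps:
(-51 + x(2, -11))*(-1*2 - 3) = (-51 - 11)*(-1*2 - 3) = -62*(-2 - 3) = -62*(-5) = 310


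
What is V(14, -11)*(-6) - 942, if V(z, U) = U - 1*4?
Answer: -852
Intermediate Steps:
V(z, U) = -4 + U (V(z, U) = U - 4 = -4 + U)
V(14, -11)*(-6) - 942 = (-4 - 11)*(-6) - 942 = -15*(-6) - 942 = 90 - 942 = -852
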